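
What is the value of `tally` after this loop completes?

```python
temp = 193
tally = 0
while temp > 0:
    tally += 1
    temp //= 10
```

Count digits by repeated division by 10
`tally` takes the values: 0 → 1 → 2 → 3

Answer: 3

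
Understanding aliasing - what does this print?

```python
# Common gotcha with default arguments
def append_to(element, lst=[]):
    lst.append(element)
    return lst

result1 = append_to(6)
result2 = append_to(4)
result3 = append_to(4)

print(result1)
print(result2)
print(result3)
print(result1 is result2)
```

Key concept: mutable default argument gotcha.
Step by step:
`result1 = append_to(6)` → result1 = [6]
`result2 = append_to(4)` → result1 = [6, 4] (same object as result2); result2 = [6, 4] (same object as result1)
`result3 = append_to(4)` → result1 = [6, 4, 4] (same object as result2, result3); result2 = [6, 4, 4] (same object as result1, result3); result3 = [6, 4, 4] (same object as result1, result2)
`print(result1)` → prints [6, 4, 4]
`print(result2)` → prints [6, 4, 4]
`print(result3)` → prints [6, 4, 4]
`print(result1 is result2)` → prints True

Answer:
[6, 4, 4]
[6, 4, 4]
[6, 4, 4]
True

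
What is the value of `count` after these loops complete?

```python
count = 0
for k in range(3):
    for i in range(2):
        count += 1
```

3 * 2 = 6
`count` takes the values: 0 → 1 → 2 → 3 → 4 → 5 → 6

Answer: 6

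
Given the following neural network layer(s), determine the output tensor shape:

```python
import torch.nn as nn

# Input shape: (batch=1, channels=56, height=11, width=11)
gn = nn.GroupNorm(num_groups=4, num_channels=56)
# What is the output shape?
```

Input: (1, 56, 11, 11) -> Output: (1, 56, 11, 11)

Answer: (1, 56, 11, 11)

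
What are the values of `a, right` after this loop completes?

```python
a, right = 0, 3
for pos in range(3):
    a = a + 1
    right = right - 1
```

a goes 0→3, right goes 3→0
`a, right` takes the values: (0, 3) → (1, 3) → (1, 2) → (2, 2) → (2, 1) → (3, 1) → (3, 0)

Answer: 3, 0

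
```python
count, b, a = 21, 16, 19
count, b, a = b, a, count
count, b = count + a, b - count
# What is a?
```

Trace:
`count, b, a = 21, 16, 19` → count = 21; b = 16; a = 19
`count, b, a = b, a, count` → count = 16; b = 19; a = 21
`count, b = count + a, b - count` → count = 37; b = 3
So a = 21

Answer: 21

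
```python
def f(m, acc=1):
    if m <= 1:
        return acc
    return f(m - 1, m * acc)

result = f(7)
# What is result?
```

Accumulator trace (n, acc): (7, 1) -> (6, 7) -> (5, 42) -> (4, 210) -> (3, 840) -> (2, 2520) -> (1, 5040) -> return 5040

Answer: 5040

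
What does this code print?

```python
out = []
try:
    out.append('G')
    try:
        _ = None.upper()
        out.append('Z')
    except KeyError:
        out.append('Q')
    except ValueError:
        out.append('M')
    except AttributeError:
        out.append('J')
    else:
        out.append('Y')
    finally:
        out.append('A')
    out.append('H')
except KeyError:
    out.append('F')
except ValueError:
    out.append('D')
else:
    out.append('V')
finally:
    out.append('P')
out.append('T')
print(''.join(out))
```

Execution trace: 'G' (try body) → 'J' (inner except AttributeError) → 'A' (inner finally) → 'H' (try body, no exception) → 'V' (else) → 'P' (finally) → 'T' (after the try/except). Output: GJAHVPT

Answer: GJAHVPT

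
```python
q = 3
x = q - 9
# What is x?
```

Trace:
`q = 3` → q = 3
`x = q - 9` → x = -6
So x = -6

Answer: -6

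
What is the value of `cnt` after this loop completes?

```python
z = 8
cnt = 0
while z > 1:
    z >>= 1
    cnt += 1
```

Count right shifts until 1
`cnt` takes the values: 0 → 1 → 2 → 3

Answer: 3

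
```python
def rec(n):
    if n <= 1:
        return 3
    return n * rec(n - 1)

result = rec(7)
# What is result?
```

rec(7) = 7 * 6 * 5 * 4 * 3 * 2 * 3 = 15120

Answer: 15120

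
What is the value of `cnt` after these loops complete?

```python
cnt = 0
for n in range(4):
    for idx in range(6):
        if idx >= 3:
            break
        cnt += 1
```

Inner breaks at 3, outer runs 4 times
`cnt` takes the values: 0 → 1 → 2 → 3 → 4 → 5 → 6 → 7 → 8 → 9 → 10 → 11 → 12

Answer: 12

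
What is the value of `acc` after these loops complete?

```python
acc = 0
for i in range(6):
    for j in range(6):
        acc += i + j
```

Sum of all i+j for i,j in 6x6
`acc` takes the values: 0 → 1 → 3 → 6 → 10 → 15 → 16 → 18 → 21 → 25 → 30 → 36 → 38 → 41 → 45 → 50 → 56 → 63 → 66 → 70 → 75 → 81 → 88 → 96 → 100 → 105 → 111 → 118 → 126 → 135 → 140 → 146 → 153 → 161 → 170 → 180

Answer: 180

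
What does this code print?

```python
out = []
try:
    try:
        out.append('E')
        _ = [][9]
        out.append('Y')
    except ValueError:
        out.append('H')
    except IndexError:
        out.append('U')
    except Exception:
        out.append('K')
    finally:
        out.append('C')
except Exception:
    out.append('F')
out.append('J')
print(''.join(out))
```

Execution trace: 'E' (inner try body) → 'U' (inner except IndexError) → 'C' (inner finally) → 'J' (after the try/except). Output: EUCJ

Answer: EUCJ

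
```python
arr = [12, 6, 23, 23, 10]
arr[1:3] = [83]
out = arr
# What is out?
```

Trace:
`arr = [12, 6, 23, 23, 10]` → arr = [12, 6, 23, 23, 10]
`arr[1:3] = [83]` → arr = [12, 83, 23, 10]
`out = arr` → out = [12, 83, 23, 10]
So out = [12, 83, 23, 10]

Answer: [12, 83, 23, 10]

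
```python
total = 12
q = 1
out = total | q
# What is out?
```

Trace:
`total = 12` → total = 12
`q = 1` → q = 1
`out = total | q` → out = 13
So out = 13

Answer: 13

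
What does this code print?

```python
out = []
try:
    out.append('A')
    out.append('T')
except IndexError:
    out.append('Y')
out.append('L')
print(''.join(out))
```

Execution trace: 'A' (try body) → 'T' (try body, no exception) → 'L' (after the try/except). Output: ATL

Answer: ATL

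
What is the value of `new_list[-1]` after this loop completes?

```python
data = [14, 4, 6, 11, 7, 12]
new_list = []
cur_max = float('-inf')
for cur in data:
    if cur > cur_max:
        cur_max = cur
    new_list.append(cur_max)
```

Running max ends at 14
`new_list` takes the values: [] → [14] → [14, 14] → [14, 14, 14] → [14, 14, 14, 14] → [14, 14, 14, 14, 14] → [14, 14, 14, 14, 14, 14]
So `new_list[-1]` = 14

Answer: 14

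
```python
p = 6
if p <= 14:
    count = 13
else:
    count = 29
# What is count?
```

Trace:
`p = 6` → p = 6
`if p <= 14: ...` → p <= 14 is True → count = 13
So count = 13

Answer: 13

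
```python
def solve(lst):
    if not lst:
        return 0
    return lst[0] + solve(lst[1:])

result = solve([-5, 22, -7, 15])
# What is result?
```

(-5) + 22 + (-7) + 15 + 0 = 25

Answer: 25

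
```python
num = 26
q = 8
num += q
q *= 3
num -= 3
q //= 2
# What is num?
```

Trace:
`num = 26` → num = 26
`q = 8` → q = 8
`num += q` → num = 34
`q *= 3` → q = 24
`num -= 3` → num = 31
`q //= 2` → q = 12
So num = 31

Answer: 31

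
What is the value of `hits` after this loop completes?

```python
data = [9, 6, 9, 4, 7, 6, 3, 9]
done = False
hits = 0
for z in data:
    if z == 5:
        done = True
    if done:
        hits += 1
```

Count elements after first 5 in [9, 6, 9, 4, 7, 6, 3, 9]
`hits` takes the values: 0

Answer: 0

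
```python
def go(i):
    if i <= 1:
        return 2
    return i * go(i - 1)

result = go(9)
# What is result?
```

go(9) = 9 * 8 * 7 * 6 * 5 * 4 * 3 * 2 * 2 = 725760

Answer: 725760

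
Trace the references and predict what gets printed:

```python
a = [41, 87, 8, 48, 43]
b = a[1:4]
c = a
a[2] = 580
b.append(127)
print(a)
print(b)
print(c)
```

Key concept: slice vs alias.
Step by step:
`a = [41, 87, 8, 48, 43]` → a = [41, 87, 8, 48, 43]
`b = a[1:4]` → b = [87, 8, 48]
`c = a` → c = [41, 87, 8, 48, 43] (same object as a)
`a[2] = 580` → a = [41, 87, 580, 48, 43] (same object as c); c = [41, 87, 580, 48, 43] (same object as a)
`b.append(127)` → b = [87, 8, 48, 127]
`print(a)` → prints [41, 87, 580, 48, 43]
`print(b)` → prints [87, 8, 48, 127]
`print(c)` → prints [41, 87, 580, 48, 43]

Answer:
[41, 87, 580, 48, 43]
[87, 8, 48, 127]
[41, 87, 580, 48, 43]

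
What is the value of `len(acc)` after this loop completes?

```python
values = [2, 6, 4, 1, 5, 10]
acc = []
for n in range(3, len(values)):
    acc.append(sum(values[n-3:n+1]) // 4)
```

Number of 4-element averages
`acc` takes the values: [] → [3] → [3, 4] → [3, 4, 5]
So `len(acc)` = 3

Answer: 3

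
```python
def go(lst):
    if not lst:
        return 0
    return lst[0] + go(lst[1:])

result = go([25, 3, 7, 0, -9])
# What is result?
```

25 + 3 + 7 + 0 + (-9) + 0 = 26

Answer: 26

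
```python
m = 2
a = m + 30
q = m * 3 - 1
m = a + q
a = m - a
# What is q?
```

Trace:
`m = 2` → m = 2
`a = m + 30` → a = 32
`q = m * 3 - 1` → q = 5
`m = a + q` → m = 37
`a = m - a` → a = 5
So q = 5

Answer: 5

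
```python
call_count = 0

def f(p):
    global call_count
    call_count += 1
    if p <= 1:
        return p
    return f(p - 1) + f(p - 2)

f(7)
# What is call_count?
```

Calls(p) = 1 + Calls(p-1) + Calls(p-2); Calls(0)=Calls(1)=1. For p=7 this gives 41.

Answer: 41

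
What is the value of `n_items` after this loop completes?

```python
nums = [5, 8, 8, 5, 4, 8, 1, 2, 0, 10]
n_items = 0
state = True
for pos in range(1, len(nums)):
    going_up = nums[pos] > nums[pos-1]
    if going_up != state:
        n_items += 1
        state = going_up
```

Count direction changes in [5, 8, 8, 5, 4, 8, 1, 2, 0, 10]
`n_items` takes the values: 0 → 1 → 2 → 3 → 4 → 5 → 6

Answer: 6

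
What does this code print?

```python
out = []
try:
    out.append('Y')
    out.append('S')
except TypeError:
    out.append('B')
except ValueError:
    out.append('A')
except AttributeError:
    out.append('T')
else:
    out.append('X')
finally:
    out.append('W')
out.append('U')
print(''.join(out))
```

Execution trace: 'Y' (try body) → 'S' (try body, no exception) → 'X' (else) → 'W' (finally) → 'U' (after the try/except). Output: YSXWU

Answer: YSXWU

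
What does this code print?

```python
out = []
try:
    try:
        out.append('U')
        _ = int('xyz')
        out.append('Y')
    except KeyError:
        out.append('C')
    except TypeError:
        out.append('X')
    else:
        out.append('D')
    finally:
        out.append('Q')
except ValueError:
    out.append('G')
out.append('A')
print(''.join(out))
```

Execution trace: 'U' (try body) → 'Q' (finally) → 'G' (outer except ValueError) → 'A' (after the try/except). Output: UQGA

Answer: UQGA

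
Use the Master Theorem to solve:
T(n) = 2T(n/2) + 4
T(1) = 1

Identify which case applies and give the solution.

a=2, b=2, f(n)=4. log_2(2) = 1. Since c=0 < 1, Case 1 applies: T(n) = Θ(n^log_b(a)) = O(n).

Answer: O(n) - Case 1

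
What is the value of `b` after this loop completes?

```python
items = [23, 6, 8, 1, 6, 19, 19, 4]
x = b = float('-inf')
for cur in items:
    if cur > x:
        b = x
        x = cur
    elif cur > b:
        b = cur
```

Second largest (with repeats) in [23, 6, 8, 1, 6, 19, 19, 4]
`b` takes the values: -inf → 6 → 8 → 19

Answer: 19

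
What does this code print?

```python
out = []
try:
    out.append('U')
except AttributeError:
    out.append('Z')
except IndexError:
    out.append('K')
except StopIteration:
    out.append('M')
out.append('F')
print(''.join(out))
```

Execution trace: 'U' (try body, no exception) → 'F' (after the try/except). Output: UF

Answer: UF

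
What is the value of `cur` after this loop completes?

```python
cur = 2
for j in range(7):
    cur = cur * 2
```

Multiply by 2, 7 times: 2 * 2^7 = 256
`cur` takes the values: 2 → 4 → 8 → 16 → 32 → 64 → 128 → 256

Answer: 256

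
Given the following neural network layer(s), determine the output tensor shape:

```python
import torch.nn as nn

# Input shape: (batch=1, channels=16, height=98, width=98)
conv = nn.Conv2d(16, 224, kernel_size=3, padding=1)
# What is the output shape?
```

Input: (1, 16, 98, 98) -> Output: (1, 224, 98, 98)

Answer: (1, 224, 98, 98)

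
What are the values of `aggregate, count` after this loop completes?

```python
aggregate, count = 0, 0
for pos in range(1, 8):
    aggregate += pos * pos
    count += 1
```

Sum of squares and count
`aggregate, count` takes the values: (0, 0) → (1, 0) → (1, 1) → (5, 1) → (5, 2) → (14, 2) → (14, 3) → (30, 3) → (30, 4) → (55, 4) → (55, 5) → (91, 5) → (91, 6) → (140, 6) → (140, 7)

Answer: 140, 7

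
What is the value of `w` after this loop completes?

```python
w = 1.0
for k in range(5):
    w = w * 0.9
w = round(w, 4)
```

Exponential decay: 1.0 * 0.9^5
`w` takes the values: 1.0 → 0.9 → 0.81 → 0.729 → 0.6561 → 0.59049 → 0.5905

Answer: 0.5905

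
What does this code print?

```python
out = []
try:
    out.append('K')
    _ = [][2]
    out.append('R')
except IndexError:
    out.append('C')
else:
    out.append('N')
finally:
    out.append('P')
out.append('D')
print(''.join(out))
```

Execution trace: 'K' (try body) → 'C' (except IndexError) → 'P' (finally) → 'D' (after the try/except). Output: KCPD

Answer: KCPD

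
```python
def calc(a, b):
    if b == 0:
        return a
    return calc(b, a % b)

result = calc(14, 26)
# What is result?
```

calc(14, 26) -> calc(26, 14) -> calc(14, 12) -> calc(12, 2) -> calc(2, 0) -> 2

Answer: 2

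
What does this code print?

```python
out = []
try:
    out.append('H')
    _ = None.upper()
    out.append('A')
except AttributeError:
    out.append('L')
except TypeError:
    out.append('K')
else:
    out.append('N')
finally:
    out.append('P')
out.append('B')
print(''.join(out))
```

Execution trace: 'H' (try body) → 'L' (except AttributeError) → 'P' (finally) → 'B' (after the try/except). Output: HLPB

Answer: HLPB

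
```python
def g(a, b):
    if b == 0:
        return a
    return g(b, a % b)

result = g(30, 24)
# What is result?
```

g(30, 24) -> g(24, 6) -> g(6, 0) -> 6

Answer: 6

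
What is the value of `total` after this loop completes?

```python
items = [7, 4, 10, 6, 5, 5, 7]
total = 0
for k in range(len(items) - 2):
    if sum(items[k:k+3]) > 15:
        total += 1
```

Count windows with sum > 15
`total` takes the values: 0 → 1 → 2 → 3 → 4 → 5

Answer: 5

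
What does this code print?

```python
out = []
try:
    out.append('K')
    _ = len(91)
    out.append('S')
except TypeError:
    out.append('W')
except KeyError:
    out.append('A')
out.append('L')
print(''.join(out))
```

Execution trace: 'K' (try body) → 'W' (except TypeError) → 'L' (after the try/except). Output: KWL

Answer: KWL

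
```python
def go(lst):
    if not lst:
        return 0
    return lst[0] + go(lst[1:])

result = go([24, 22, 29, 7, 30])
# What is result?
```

24 + 22 + 29 + 7 + 30 + 0 = 112

Answer: 112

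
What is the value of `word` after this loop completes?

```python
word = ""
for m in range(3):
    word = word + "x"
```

Repeat 'x' 3 times
`word` takes the values: "" → "x" → "xx" → "xxx"

Answer: "xxx"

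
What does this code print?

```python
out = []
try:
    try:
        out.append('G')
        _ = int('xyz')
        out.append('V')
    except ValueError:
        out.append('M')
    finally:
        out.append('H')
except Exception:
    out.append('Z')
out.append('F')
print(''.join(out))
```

Execution trace: 'G' (inner try body) → 'M' (inner except ValueError) → 'H' (inner finally) → 'F' (after the try/except). Output: GMHF

Answer: GMHF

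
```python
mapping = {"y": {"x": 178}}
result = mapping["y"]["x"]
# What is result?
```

Trace:
`mapping = {"y": {"x": 178}}` → mapping = {'y': {'x': 178}}
`result = mapping["y"]["x"]` → result = 178
So result = 178

Answer: 178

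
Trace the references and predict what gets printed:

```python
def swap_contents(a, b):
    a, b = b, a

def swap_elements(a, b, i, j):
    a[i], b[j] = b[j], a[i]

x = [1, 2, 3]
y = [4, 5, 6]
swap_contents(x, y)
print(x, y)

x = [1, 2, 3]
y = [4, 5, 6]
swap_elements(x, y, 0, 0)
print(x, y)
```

Key concept: parameter rebinding vs mutation.
Step by step:
`x = [1, 2, 3]` → x = [1, 2, 3]
`y = [4, 5, 6]` → y = [4, 5, 6]
`swap_contents(x, y)` → no visible change to tracked variables
`print(x, y)` → prints [1, 2, 3] [4, 5, 6]
`x = [1, 2, 3]` → x = [1, 2, 3]
`y = [4, 5, 6]` → y = [4, 5, 6]
`swap_elements(x, y, 0, 0)` → x = [4, 2, 3]; y = [1, 5, 6]
`print(x, y)` → prints [4, 2, 3] [1, 5, 6]

Answer:
[1, 2, 3] [4, 5, 6]
[4, 2, 3] [1, 5, 6]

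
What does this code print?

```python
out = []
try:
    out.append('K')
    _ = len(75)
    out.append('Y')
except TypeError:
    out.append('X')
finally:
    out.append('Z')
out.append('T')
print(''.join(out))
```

Execution trace: 'K' (try body) → 'X' (except TypeError) → 'Z' (finally) → 'T' (after the try/except). Output: KXZT

Answer: KXZT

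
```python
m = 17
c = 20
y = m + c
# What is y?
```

Trace:
`m = 17` → m = 17
`c = 20` → c = 20
`y = m + c` → y = 37
So y = 37

Answer: 37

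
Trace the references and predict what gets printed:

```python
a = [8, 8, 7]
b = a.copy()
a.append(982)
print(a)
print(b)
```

Key concept: list.copy() creates independent copy.
Step by step:
`a = [8, 8, 7]` → a = [8, 8, 7]
`b = a.copy()` → b = [8, 8, 7]
`a.append(982)` → a = [8, 8, 7, 982]
`print(a)` → prints [8, 8, 7, 982]
`print(b)` → prints [8, 8, 7]

Answer:
[8, 8, 7, 982]
[8, 8, 7]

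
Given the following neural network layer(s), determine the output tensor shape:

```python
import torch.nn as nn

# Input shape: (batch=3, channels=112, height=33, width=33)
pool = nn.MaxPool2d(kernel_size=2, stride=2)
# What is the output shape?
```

Input: (3, 112, 33, 33) -> Output: (3, 112, 16, 16)

Answer: (3, 112, 16, 16)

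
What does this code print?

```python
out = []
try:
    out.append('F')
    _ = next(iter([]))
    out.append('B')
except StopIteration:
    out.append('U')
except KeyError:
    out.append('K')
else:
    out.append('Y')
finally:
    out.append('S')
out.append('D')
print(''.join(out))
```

Execution trace: 'F' (try body) → 'U' (except StopIteration) → 'S' (finally) → 'D' (after the try/except). Output: FUSD

Answer: FUSD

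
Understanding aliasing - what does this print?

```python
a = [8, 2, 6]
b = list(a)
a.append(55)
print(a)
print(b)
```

Key concept: list() constructor creates copy.
Step by step:
`a = [8, 2, 6]` → a = [8, 2, 6]
`b = list(a)` → b = [8, 2, 6]
`a.append(55)` → a = [8, 2, 6, 55]
`print(a)` → prints [8, 2, 6, 55]
`print(b)` → prints [8, 2, 6]

Answer:
[8, 2, 6, 55]
[8, 2, 6]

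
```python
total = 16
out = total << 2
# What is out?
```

Trace:
`total = 16` → total = 16
`out = total << 2` → out = 64
So out = 64

Answer: 64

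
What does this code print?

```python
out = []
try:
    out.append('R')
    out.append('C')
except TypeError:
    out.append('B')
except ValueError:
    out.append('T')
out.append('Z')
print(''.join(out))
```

Execution trace: 'R' (try body) → 'C' (try body, no exception) → 'Z' (after the try/except). Output: RCZ

Answer: RCZ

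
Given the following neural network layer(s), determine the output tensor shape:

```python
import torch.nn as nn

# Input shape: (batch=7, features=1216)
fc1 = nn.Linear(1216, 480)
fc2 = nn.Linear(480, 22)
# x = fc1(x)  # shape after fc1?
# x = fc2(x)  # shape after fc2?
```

Input: (7, 1216) -> after fc1: (7, 480) -> Output: (7, 22)

Answer: (7, 22)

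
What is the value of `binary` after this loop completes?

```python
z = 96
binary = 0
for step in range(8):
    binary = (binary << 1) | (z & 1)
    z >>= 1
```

Reverse lowest 8 bits of 96
`binary` takes the values: 0 → 1 → 3 → 6

Answer: 6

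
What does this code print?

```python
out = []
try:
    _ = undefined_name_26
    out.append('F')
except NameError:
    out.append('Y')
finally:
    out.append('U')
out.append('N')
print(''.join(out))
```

Execution trace: 'Y' (except NameError) → 'U' (finally) → 'N' (after the try/except). Output: YUN

Answer: YUN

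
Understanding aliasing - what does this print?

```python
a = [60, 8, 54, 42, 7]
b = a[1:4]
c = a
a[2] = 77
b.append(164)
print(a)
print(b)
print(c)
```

Key concept: slice vs alias.
Step by step:
`a = [60, 8, 54, 42, 7]` → a = [60, 8, 54, 42, 7]
`b = a[1:4]` → b = [8, 54, 42]
`c = a` → c = [60, 8, 54, 42, 7] (same object as a)
`a[2] = 77` → a = [60, 8, 77, 42, 7] (same object as c); c = [60, 8, 77, 42, 7] (same object as a)
`b.append(164)` → b = [8, 54, 42, 164]
`print(a)` → prints [60, 8, 77, 42, 7]
`print(b)` → prints [8, 54, 42, 164]
`print(c)` → prints [60, 8, 77, 42, 7]

Answer:
[60, 8, 77, 42, 7]
[8, 54, 42, 164]
[60, 8, 77, 42, 7]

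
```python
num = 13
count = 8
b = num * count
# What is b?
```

Trace:
`num = 13` → num = 13
`count = 8` → count = 8
`b = num * count` → b = 104
So b = 104

Answer: 104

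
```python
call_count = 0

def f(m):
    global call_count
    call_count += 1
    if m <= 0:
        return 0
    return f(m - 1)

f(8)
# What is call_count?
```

Linear recursion stepping by 1: 9 calls from m=8 down to ≤0.

Answer: 9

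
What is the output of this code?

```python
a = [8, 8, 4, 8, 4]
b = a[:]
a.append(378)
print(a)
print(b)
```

Key concept: slice [:] creates copy.
Step by step:
`a = [8, 8, 4, 8, 4]` → a = [8, 8, 4, 8, 4]
`b = a[:]` → b = [8, 8, 4, 8, 4]
`a.append(378)` → a = [8, 8, 4, 8, 4, 378]
`print(a)` → prints [8, 8, 4, 8, 4, 378]
`print(b)` → prints [8, 8, 4, 8, 4]

Answer:
[8, 8, 4, 8, 4, 378]
[8, 8, 4, 8, 4]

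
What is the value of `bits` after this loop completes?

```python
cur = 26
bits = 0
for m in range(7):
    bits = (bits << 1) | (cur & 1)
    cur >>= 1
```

Reverse lowest 7 bits of 26
`bits` takes the values: 0 → 1 → 2 → 5 → 11 → 22 → 44

Answer: 44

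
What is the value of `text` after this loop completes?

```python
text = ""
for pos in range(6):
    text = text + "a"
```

Repeat 'a' 6 times
`text` takes the values: "" → "a" → "aa" → "aaa" → "aaaa" → "aaaaa" → "aaaaaa"

Answer: "aaaaaa"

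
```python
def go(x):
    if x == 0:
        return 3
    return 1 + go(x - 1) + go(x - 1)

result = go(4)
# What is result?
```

go(x) = 1 + 2·go(x-1), go(0)=3. Closed form: (3+1)·2^4 - 1 = 63.

Answer: 63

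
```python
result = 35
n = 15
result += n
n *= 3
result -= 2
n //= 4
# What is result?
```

Trace:
`result = 35` → result = 35
`n = 15` → n = 15
`result += n` → result = 50
`n *= 3` → n = 45
`result -= 2` → result = 48
`n //= 4` → n = 11
So result = 48

Answer: 48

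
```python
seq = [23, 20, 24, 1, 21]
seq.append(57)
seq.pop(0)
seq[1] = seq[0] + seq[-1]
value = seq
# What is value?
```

Trace:
`seq = [23, 20, 24, 1, 21]` → seq = [23, 20, 24, 1, 21]
`seq.append(57)` → seq = [23, 20, 24, 1, 21, 57]
`seq.pop(0)` → seq = [20, 24, 1, 21, 57]
`seq[1] = seq[0] + seq[-1]` → seq = [20, 77, 1, 21, 57]
`value = seq` → value = [20, 77, 1, 21, 57]
So value = [20, 77, 1, 21, 57]

Answer: [20, 77, 1, 21, 57]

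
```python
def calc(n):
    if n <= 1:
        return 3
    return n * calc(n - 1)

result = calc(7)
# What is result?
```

calc(7) = 7 * 6 * 5 * 4 * 3 * 2 * 3 = 15120

Answer: 15120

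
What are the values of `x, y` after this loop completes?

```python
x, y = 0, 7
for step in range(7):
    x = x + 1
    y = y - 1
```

x goes 0→7, y goes 7→0
`x, y` takes the values: (0, 7) → (1, 7) → (1, 6) → (2, 6) → (2, 5) → (3, 5) → (3, 4) → (4, 4) → (4, 3) → (5, 3) → (5, 2) → (6, 2) → (6, 1) → (7, 1) → (7, 0)

Answer: 7, 0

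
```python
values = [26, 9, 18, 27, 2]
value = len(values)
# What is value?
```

Trace:
`values = [26, 9, 18, 27, 2]` → values = [26, 9, 18, 27, 2]
`value = len(values)` → value = 5
So value = 5

Answer: 5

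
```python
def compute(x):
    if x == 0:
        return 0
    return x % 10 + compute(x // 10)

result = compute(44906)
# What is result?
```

Sum of digits of 44906: 6 + 0 + 9 + 4 + 4 = 23

Answer: 23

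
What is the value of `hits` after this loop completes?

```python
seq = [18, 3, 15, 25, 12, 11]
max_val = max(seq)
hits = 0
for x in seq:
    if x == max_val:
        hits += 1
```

Count of max value 25 in [18, 3, 15, 25, 12, 11]
`hits` takes the values: 0 → 1

Answer: 1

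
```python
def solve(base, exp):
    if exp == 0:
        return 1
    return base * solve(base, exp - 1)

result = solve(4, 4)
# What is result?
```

solve(4, 4) = 4 * 4 * 4 * 4 = 256

Answer: 256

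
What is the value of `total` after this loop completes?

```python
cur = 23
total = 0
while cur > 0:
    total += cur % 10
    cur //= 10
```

Sum digits of 23
`total` takes the values: 0 → 3 → 5

Answer: 5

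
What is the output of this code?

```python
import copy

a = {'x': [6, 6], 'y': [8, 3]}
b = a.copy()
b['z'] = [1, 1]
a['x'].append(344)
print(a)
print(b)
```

Key concept: shallow copy of dict with mutable values.
Step by step:
`a = {'x': [6, 6], 'y': [8, 3]}` → a = {'x': [6, 6], 'y': [8, 3]}
`b = a.copy()` → b = {'x': [6, 6], 'y': [8, 3]}
`b['z'] = [1, 1]` → b = {'x': [6, 6], 'y': [8, 3], 'z': [1, 1]}
`a['x'].append(344)` → a = {'x': [6, 6, 344], 'y': [8, 3]}; b = {'x': [6, 6, 344], 'y': [8, 3], 'z': [1, 1]}
`print(a)` → prints {'x': [6, 6, 344], 'y': [8, 3]}
`print(b)` → prints {'x': [6, 6, 344], 'y': [8, 3], 'z': [1, 1]}

Answer:
{'x': [6, 6, 344], 'y': [8, 3]}
{'x': [6, 6, 344], 'y': [8, 3], 'z': [1, 1]}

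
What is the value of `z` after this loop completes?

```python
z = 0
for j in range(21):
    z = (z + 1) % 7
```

Increment mod 7, 21 times = 0
`z` takes the values: 0 → 1 → 2 → 3 → 4 → 5 → 6 → 0 → 1 → 2 → 3 → 4 → 5 → 6 → 0 → 1 → 2 → 3 → 4 → 5 → 6 → 0

Answer: 0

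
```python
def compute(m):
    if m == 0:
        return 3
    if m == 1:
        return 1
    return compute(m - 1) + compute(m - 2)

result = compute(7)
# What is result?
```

Build up from base cases: compute(0)=3, compute(1)=1, compute(2)=4, compute(3)=5, compute(4)=9, compute(5)=14, compute(6)=23, ..., compute(7)=37

Answer: 37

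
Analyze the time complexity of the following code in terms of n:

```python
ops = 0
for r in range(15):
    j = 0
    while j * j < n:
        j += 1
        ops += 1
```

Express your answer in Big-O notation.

Each loop level contributes: 1 × √n. Multiplying the contributions gives O(√n).

Answer: O(√n)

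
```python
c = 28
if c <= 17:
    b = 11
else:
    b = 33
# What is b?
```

Trace:
`c = 28` → c = 28
`if c <= 17: ...` → c <= 17 is False, take else branch → b = 33
So b = 33

Answer: 33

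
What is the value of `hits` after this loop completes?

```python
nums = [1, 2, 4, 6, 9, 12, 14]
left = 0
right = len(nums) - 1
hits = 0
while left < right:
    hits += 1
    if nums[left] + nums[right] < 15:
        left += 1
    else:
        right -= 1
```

Steps to find pair summing to 15
`hits` takes the values: 0 → 1 → 2 → 3 → 4 → 5 → 6

Answer: 6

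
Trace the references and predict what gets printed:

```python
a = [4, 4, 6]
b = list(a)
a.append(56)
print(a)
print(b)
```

Key concept: list() constructor creates copy.
Step by step:
`a = [4, 4, 6]` → a = [4, 4, 6]
`b = list(a)` → b = [4, 4, 6]
`a.append(56)` → a = [4, 4, 6, 56]
`print(a)` → prints [4, 4, 6, 56]
`print(b)` → prints [4, 4, 6]

Answer:
[4, 4, 6, 56]
[4, 4, 6]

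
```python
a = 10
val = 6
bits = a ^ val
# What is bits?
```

Trace:
`a = 10` → a = 10
`val = 6` → val = 6
`bits = a ^ val` → bits = 12
So bits = 12

Answer: 12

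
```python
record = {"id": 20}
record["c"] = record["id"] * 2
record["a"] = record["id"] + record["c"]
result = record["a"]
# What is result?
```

Trace:
`record = {"id": 20}` → record = {'id': 20}
`record["c"] = record["id"] * 2` → record = {'id': 20, 'c': 40}
`record["a"] = record["id"] + record["c"]` → record = {'id': 20, 'c': 40, 'a': 60}
`result = record["a"]` → result = 60
So result = 60

Answer: 60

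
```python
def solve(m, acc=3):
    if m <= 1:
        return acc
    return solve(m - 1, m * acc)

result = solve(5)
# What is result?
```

Accumulator trace (n, acc): (5, 3) -> (4, 15) -> (3, 60) -> (2, 180) -> (1, 360) -> return 360

Answer: 360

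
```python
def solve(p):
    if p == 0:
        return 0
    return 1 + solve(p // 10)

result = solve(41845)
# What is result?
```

Count of digits of 41845: 5

Answer: 5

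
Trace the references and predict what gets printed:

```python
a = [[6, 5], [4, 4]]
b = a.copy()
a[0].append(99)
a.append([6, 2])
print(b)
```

Key concept: shallow copy with nested lists.
Step by step:
`a = [[6, 5], [4, 4]]` → a = [[6, 5], [4, 4]]
`b = a.copy()` → b = [[6, 5], [4, 4]]
`a[0].append(99)` → a = [[6, 5, 99], [4, 4]]; b = [[6, 5, 99], [4, 4]]
`a.append([6, 2])` → a = [[6, 5, 99], [4, 4], [6, 2]]
`print(b)` → prints [[6, 5, 99], [4, 4]]

Answer: [[6, 5, 99], [4, 4]]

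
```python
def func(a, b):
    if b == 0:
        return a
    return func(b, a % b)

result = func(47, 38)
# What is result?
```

func(47, 38) -> func(38, 9) -> func(9, 2) -> func(2, 1) -> func(1, 0) -> 1

Answer: 1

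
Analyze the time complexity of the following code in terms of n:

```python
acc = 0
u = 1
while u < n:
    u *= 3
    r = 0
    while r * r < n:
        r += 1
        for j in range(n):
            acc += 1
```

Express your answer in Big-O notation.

Each loop level contributes: log n × √n × n. Multiplying the contributions gives O(n√n log n).

Answer: O(n√n log n)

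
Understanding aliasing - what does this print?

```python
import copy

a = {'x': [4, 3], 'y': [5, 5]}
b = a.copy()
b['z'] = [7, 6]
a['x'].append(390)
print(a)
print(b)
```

Key concept: shallow copy of dict with mutable values.
Step by step:
`a = {'x': [4, 3], 'y': [5, 5]}` → a = {'x': [4, 3], 'y': [5, 5]}
`b = a.copy()` → b = {'x': [4, 3], 'y': [5, 5]}
`b['z'] = [7, 6]` → b = {'x': [4, 3], 'y': [5, 5], 'z': [7, 6]}
`a['x'].append(390)` → a = {'x': [4, 3, 390], 'y': [5, 5]}; b = {'x': [4, 3, 390], 'y': [5, 5], 'z': [7, 6]}
`print(a)` → prints {'x': [4, 3, 390], 'y': [5, 5]}
`print(b)` → prints {'x': [4, 3, 390], 'y': [5, 5], 'z': [7, 6]}

Answer:
{'x': [4, 3, 390], 'y': [5, 5]}
{'x': [4, 3, 390], 'y': [5, 5], 'z': [7, 6]}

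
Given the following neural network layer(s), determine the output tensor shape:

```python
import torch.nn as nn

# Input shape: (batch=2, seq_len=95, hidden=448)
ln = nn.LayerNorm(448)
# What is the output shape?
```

Input: (2, 95, 448) -> Output: (2, 95, 448)

Answer: (2, 95, 448)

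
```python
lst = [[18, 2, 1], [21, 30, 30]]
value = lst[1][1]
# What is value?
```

Trace:
`lst = [[18, 2, 1], [21, 30, 30]]` → lst = [[18, 2, 1], [21, 30, 30]]
`value = lst[1][1]` → value = 30
So value = 30

Answer: 30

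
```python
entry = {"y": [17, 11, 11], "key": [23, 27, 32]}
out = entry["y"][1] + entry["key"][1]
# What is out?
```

Trace:
`entry = {"y": [17, 11, 11], "key": [23, 27, 32]}` → entry = {'y': [17, 11, 11], 'key': [23, 27, 32]}
`out = entry["y"][1] + entry["key"][1]` → out = 38
So out = 38

Answer: 38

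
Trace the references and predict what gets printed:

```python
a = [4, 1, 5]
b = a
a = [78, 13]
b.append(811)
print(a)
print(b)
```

Key concept: rebinding vs mutation: a is rebound to a new list, b still points at the original.
Step by step:
`a = [4, 1, 5]` → a = [4, 1, 5]
`b = a` → b = [4, 1, 5] (same object as a)
`a = [78, 13]` → a = [78, 13]
`b.append(811)` → b = [4, 1, 5, 811]
`print(a)` → prints [78, 13]
`print(b)` → prints [4, 1, 5, 811]

Answer:
[78, 13]
[4, 1, 5, 811]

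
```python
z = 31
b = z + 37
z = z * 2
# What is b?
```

Trace:
`z = 31` → z = 31
`b = z + 37` → b = 68
`z = z * 2` → z = 62
So b = 68

Answer: 68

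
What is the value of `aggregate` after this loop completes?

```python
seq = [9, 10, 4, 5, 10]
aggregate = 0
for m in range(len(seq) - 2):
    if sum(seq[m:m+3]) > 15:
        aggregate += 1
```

Count windows with sum > 15
`aggregate` takes the values: 0 → 1 → 2 → 3

Answer: 3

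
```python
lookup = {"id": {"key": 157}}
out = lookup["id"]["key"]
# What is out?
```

Trace:
`lookup = {"id": {"key": 157}}` → lookup = {'id': {'key': 157}}
`out = lookup["id"]["key"]` → out = 157
So out = 157

Answer: 157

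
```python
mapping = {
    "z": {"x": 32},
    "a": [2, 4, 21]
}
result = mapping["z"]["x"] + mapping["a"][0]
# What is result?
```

Trace:
`mapping = { ...` → mapping = {'z': {'x': 32}, 'a': [2, 4, 21]}
`result = mapping["z"]["x"] + mapping["a"][0]` → result = 34
So result = 34

Answer: 34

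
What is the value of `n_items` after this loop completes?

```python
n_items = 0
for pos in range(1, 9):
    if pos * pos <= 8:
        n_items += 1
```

Count numbers where pos² ≤ 8
`n_items` takes the values: 0 → 1 → 2

Answer: 2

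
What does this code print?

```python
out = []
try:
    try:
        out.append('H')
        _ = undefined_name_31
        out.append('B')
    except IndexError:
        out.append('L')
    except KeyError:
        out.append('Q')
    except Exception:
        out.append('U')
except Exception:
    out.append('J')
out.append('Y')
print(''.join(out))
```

Execution trace: 'H' (inner try body) → 'U' (inner except Exception) → 'Y' (after the try/except). Output: HUY

Answer: HUY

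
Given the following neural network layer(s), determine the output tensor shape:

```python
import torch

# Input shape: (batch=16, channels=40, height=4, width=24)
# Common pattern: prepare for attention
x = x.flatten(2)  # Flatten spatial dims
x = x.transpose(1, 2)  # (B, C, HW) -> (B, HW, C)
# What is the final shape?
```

Input: (16, 40, 4, 24) -> after flatten(2): (16, 40, 96) -> Output: (16, 96, 40)

Answer: (16, 96, 40)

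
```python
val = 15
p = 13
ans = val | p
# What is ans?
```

Trace:
`val = 15` → val = 15
`p = 13` → p = 13
`ans = val | p` → ans = 15
So ans = 15

Answer: 15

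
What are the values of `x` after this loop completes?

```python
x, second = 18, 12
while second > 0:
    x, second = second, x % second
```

GCD of 18 and 12
`x` takes the values: 18 → 12 → 6

Answer: 6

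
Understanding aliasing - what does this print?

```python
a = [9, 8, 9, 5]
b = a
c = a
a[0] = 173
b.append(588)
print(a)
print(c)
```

Key concept: multiple aliases.
Step by step:
`a = [9, 8, 9, 5]` → a = [9, 8, 9, 5]
`b = a` → b = [9, 8, 9, 5] (same object as a)
`c = a` → c = [9, 8, 9, 5] (same object as a, b)
`a[0] = 173` → a = [173, 8, 9, 5] (same object as b, c); b = [173, 8, 9, 5] (same object as a, c); c = [173, 8, 9, 5] (same object as a, b)
`b.append(588)` → a = [173, 8, 9, 5, 588] (same object as b, c); b = [173, 8, 9, 5, 588] (same object as a, c); c = [173, 8, 9, 5, 588] (same object as a, b)
`print(a)` → prints [173, 8, 9, 5, 588]
`print(c)` → prints [173, 8, 9, 5, 588]

Answer:
[173, 8, 9, 5, 588]
[173, 8, 9, 5, 588]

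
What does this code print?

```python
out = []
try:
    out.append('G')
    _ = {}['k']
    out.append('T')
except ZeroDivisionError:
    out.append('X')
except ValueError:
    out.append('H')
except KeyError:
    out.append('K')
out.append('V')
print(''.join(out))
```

Execution trace: 'G' (try body) → 'K' (except KeyError) → 'V' (after the try/except). Output: GKV

Answer: GKV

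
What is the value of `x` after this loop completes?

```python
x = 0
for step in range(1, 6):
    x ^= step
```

XOR of 1 to 5
`x` takes the values: 0 → 1 → 3 → 0 → 4 → 1

Answer: 1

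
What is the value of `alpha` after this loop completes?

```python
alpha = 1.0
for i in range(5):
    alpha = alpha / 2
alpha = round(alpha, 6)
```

Halving LR 5 times: 1 / 2^5
`alpha` takes the values: 1.0 → 0.5 → 0.25 → 0.125 → 0.0625 → 0.03125

Answer: 0.03125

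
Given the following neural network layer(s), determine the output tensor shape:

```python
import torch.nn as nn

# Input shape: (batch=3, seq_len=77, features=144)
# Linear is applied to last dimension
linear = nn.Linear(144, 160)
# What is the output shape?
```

Input: (3, 77, 144) -> Output: (3, 77, 160)

Answer: (3, 77, 160)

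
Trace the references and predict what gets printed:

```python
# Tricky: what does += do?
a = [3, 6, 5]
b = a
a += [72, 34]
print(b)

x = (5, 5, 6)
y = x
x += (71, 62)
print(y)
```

Key concept: += behavior differs for mutable vs immutable.
Step by step:
`a = [3, 6, 5]` → a = [3, 6, 5]
`b = a` → b = [3, 6, 5] (same object as a)
`a += [72, 34]` → a = [3, 6, 5, 72, 34] (same object as b); b = [3, 6, 5, 72, 34] (same object as a)
`print(b)` → prints [3, 6, 5, 72, 34]
`x = (5, 5, 6)` → x = (5, 5, 6)
`y = x` → y = (5, 5, 6)
`x += (71, 62)` → x = (5, 5, 6, 71, 62)
`print(y)` → prints (5, 5, 6)

Answer:
[3, 6, 5, 72, 34]
(5, 5, 6)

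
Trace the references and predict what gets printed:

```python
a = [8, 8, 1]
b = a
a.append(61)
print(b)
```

Key concept: basic list aliasing.
Step by step:
`a = [8, 8, 1]` → a = [8, 8, 1]
`b = a` → b = [8, 8, 1] (same object as a)
`a.append(61)` → a = [8, 8, 1, 61] (same object as b); b = [8, 8, 1, 61] (same object as a)
`print(b)` → prints [8, 8, 1, 61]

Answer: [8, 8, 1, 61]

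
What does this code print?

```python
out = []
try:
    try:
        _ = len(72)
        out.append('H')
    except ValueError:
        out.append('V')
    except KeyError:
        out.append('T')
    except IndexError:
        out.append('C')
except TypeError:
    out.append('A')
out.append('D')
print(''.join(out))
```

Execution trace: 'A' (outer except TypeError) → 'D' (after the try/except). Output: AD

Answer: AD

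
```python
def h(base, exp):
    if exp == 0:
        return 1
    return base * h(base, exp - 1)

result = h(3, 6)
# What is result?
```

h(3, 6) = 3 * 3 * 3 * 3 * 3 * 3 = 729

Answer: 729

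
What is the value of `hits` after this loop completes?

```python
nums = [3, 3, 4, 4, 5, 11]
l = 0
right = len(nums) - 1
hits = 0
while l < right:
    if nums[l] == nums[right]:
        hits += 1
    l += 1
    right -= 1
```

Count matching pairs from ends
`hits` takes the values: 0 → 1

Answer: 1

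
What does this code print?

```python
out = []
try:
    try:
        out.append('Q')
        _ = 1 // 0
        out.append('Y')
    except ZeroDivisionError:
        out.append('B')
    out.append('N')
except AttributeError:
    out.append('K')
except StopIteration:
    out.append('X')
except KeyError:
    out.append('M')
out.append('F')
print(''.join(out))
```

Execution trace: 'Q' (inner try body) → 'B' (inner except ZeroDivisionError) → 'N' (try body, no exception) → 'F' (after the try/except). Output: QBNF

Answer: QBNF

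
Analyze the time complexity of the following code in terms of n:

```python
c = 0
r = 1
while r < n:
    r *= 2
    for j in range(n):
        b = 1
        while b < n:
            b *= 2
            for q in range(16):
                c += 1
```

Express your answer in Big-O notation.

Each loop level contributes: log n × n × log n × 1. Multiplying the contributions gives O(n log² n).

Answer: O(n log² n)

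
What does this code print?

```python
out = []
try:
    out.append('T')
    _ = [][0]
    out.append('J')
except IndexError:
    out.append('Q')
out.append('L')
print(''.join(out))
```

Execution trace: 'T' (try body) → 'Q' (except IndexError) → 'L' (after the try/except). Output: TQL

Answer: TQL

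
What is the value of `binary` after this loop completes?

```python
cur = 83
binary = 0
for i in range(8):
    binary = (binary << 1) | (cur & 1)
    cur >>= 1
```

Reverse lowest 8 bits of 83
`binary` takes the values: 0 → 1 → 3 → 6 → 12 → 25 → 50 → 101 → 202

Answer: 202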